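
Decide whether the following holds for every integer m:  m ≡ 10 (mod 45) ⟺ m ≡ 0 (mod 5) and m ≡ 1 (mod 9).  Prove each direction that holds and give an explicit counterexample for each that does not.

Both directions hold; the statement is true.

(⇐) If m ≡ 0 (mod 5) and m ≡ 1 (mod 9), then by the Chinese remainder theorem m ≡ 10 (mod 45). This is exactly m ≡ 10 (mod 45).

(⇒) Suppose m ≡ 10 (mod 45); write m = 45j + 10. Since 5 ∣ 45, reducing mod 5 gives m ≡ 10 ≡ 0 (mod 5); since 9 ∣ 45, reducing mod 9 gives m ≡ 10 ≡ 1 (mod 9).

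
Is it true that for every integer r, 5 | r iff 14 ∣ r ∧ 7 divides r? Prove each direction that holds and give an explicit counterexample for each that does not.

(⇒) fails and (⇐) fails.

(→) This fails: take r = 5. Certainly 5 ∣ 5, but 14 ∤ 5.

(←) This fails: take r = 14. Both 14 ∣ 14 and 7 ∣ 14, yet 14 is not a multiple of 5 (since 14 = 2·5 + 4), so 5 ∤ 14.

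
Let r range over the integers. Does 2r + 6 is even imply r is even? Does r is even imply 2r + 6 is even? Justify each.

(←) Suppose r is even. Since 2 is even, 2r is even for every r, so 2r + 6 has the same parity as 6, which is even. Hence 2r + 6 is even.

(→) This fails: take r = 7. Then 2r + 6 = 20, which is even, yet r = 7 is odd, not even.

Not equivalent: only (⇐) holds.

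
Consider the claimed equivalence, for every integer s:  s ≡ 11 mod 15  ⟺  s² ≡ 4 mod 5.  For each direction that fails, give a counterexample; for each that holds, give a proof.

Neither implication holds.

[⇒] This fails: take s = 11. Then 11 ≡ 11 (mod 15), but 11² = 121 ≡ 1 (mod 5), not 4.

[⇐] This fails: take s = 2. Then 2² = 4 ≡ 4 (mod 5), yet 2 ≡ 2 (mod 15), not 11.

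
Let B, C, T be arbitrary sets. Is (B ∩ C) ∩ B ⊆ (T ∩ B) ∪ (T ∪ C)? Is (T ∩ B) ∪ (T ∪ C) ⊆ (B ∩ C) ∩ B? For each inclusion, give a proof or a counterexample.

(⊆) holds; (⊇) fails.

(⟹) Let x ∈ (B ∩ C) ∩ B. Then either x ∈ B ∩ C and x ∉ T; or x ∈ B ∩ C ∩ T. In each case x ∈ (T ∩ B) ∪ (T ∪ C), so (B ∩ C) ∩ B ⊆ (T ∩ B) ∪ (T ∪ C).

(⟸) This inclusion fails. Take B = ∅, C = {1}, T = ∅; then 1 ∈ (T ∩ B) ∪ (T ∪ C) but 1 ∉ (B ∩ C) ∩ B.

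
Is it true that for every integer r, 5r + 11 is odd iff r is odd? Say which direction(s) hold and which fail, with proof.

Neither implication holds.

(⇒) This fails: r = 6 gives 5r + 11 = 41, which is odd, but 6 is even, not odd.

(⇐) This also fails: r = 7 is odd, but 5r + 11 = 46 is even, not odd.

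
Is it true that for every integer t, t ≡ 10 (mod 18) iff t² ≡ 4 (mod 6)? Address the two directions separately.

Forward direction. Suppose t ≡ 10 (mod 18). Then t² ≡ 10² = 100 (mod 18), and since 6 ∣ 18, also t² ≡ 4 (mod 6).

Converse. This fails: take t = 2. Then 2² = 4 ≡ 4 (mod 6), yet 2 ≡ 2 (mod 18), not 10.

The forward direction holds; the converse fails.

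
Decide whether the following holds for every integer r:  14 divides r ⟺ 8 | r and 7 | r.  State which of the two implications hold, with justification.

Not equivalent: only (⇐) holds.

Converse. Suppose 8 ∣ r and 7 ∣ r. Any common multiple of 8 and 7 is a multiple of their lcm; here gcd(8, 7) = 1, so lcm(8, 7) = 8·7 = 56, so 56 ∣ r. Since 14 ∣ 56, it follows that 14 ∣ r.

Forward direction. This fails: take r = 14. Certainly 14 ∣ 14, but 8 ∤ 14.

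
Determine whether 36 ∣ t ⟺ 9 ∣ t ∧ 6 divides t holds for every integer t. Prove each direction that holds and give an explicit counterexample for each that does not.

(←) This fails: take t = 18. Both 9 ∣ 18 and 6 ∣ 18, yet 18 is not a multiple of 36 (since 18 = 0·36 + 18), so 36 ∤ 18.

(→) If 36 ∣ t, write t = 36q. Since 36 = 4·9, t = 9·(4q), so 9 ∣ t; and since 36 = 6·6, t = 6·(6q), so 6 ∣ t.

Not equivalent: only (⇒) holds.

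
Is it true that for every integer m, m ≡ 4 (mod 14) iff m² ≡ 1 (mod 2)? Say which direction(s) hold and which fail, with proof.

(⇒) fails and (⇐) fails.

[⇒] This fails: take m = 4. Then 4 ≡ 4 (mod 14), but 4² = 16 ≡ 0 (mod 2), not 1.

[⇐] This fails: take m = 1. Then 1² = 1 ≡ 1 (mod 2), yet 1 ≡ 1 (mod 14), not 4.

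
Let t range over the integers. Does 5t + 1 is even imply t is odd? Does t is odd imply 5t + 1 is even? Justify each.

(⇒) Suppose 5t + 1 is even. Since 5 is odd, 5t and t have the same parity, so 5t + 1 ≡ t + 1 (mod 2). As 1 is odd, 5t + 1 is even exactly when t is odd. Thus t is odd.

(⇐) Conversely, suppose t is odd; write t = 2j + 1. Then 5t + 1 = 5·(2j + 1) + 1 = 2·5j + 6, which is even.

Both directions hold; the statement is true.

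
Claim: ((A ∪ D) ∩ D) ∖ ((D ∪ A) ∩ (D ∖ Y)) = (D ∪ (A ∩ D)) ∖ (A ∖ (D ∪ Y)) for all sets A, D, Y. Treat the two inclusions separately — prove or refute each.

Only the forward inclusion holds.

(⊆) Let x ∈ ((A ∪ D) ∩ D) ∖ ((D ∪ A) ∩ (D ∖ Y)). Then either x ∈ D ∩ Y and x ∉ A; or x ∈ A ∩ D ∩ Y. In each case x ∈ (D ∪ (A ∩ D)) ∖ (A ∖ (D ∪ Y)), so ((A ∪ D) ∩ D) ∖ ((D ∪ A) ∩ (D ∖ Y)) ⊆ (D ∪ (A ∩ D)) ∖ (A ∖ (D ∪ Y)).

(⊇) This inclusion fails. Take A = ∅, D = {1}, Y = ∅; then 1 ∈ (D ∪ (A ∩ D)) ∖ (A ∖ (D ∪ Y)) but 1 ∉ ((A ∪ D) ∩ D) ∖ ((D ∪ A) ∩ (D ∖ Y)).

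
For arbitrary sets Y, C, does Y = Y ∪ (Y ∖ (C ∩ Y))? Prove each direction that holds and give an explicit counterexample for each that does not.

The two sets are equal.

(⊆) Let x ∈ Y. Then either x ∈ Y and x ∉ C; or x ∈ Y ∩ C. In each case x ∈ Y ∪ (Y ∖ (C ∩ Y)), so Y ⊆ Y ∪ (Y ∖ (C ∩ Y)).

(⊇) Let x ∈ Y ∪ (Y ∖ (C ∩ Y)). Then either x ∈ Y and x ∉ C; or x ∈ Y ∩ C. In each case x ∈ Y, so Y ∪ (Y ∖ (C ∩ Y)) ⊆ Y.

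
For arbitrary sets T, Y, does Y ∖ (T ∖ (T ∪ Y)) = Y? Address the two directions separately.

Both inclusions hold; the sets are equal.

Forward inclusion. Let x ∈ Y ∖ (T ∖ (T ∪ Y)). Then either x ∈ Y and x ∉ T; or x ∈ T ∩ Y. In each case x ∈ Y, so Y ∖ (T ∖ (T ∪ Y)) ⊆ Y.

Reverse inclusion. Let x ∈ Y. Then either x ∈ Y and x ∉ T; or x ∈ T ∩ Y. In each case x ∈ Y ∖ (T ∖ (T ∪ Y)), so Y ⊆ Y ∖ (T ∖ (T ∪ Y)).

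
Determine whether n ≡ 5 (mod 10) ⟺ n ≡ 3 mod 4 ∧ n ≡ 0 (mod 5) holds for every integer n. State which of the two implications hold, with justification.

Only the reverse direction holds.

(→) This fails: n = 5 gives 5 ≡ 5 (mod 10) but 5 ≡ 1 (mod 4), so the conjunction on the right does not hold.

(←) Conversely, if n ≡ 3 (mod 4) and n ≡ 0 (mod 5), then by the Chinese remainder theorem n ≡ 15 (mod 20). Since 15 ≡ 5 (mod 10) and 10 ∣ 20, we get n ≡ 5 (mod 10).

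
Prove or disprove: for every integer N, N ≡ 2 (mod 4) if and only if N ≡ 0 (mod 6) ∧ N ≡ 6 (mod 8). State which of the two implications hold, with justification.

Only the reverse direction holds.

Forward direction. This fails: N = 2 gives 2 ≡ 2 (mod 4) but 2 ≡ 2 (mod 6), so the conjunction on the right does not hold.

Converse. If N ≡ 0 (mod 6) and N ≡ 6 (mod 8), then by the Chinese remainder theorem N ≡ 6 (mod 24). Since 6 ≡ 2 (mod 4) and 4 ∣ 24, we get N ≡ 2 (mod 4).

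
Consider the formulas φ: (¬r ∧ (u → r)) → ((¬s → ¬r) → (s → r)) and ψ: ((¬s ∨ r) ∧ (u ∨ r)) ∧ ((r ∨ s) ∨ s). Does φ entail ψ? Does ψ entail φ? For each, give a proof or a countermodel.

Forward direction. This fails. Under s = F, r = F, u = F, the left side is true but the right side is false.

Converse. Assume the antecedent. If s is true, the antecedent forces (s = T, r = T, u = F) or (s = T, r = T, u = T), and the consequent holds there. If s is false, the consequent reduces to true regardless of the other variables. Either way the consequent holds.

The forward direction fails; the converse holds.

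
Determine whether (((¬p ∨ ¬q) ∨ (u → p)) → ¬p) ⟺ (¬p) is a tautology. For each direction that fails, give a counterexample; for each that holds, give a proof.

Both directions hold; the statement is true.

(⟸) Assume the antecedent. If p is true, the antecedent cannot hold. If p is false, ((¬p ∨ ¬q) ∨ (u → p)) → ¬p reduces to true regardless of the other variables. Either way ((¬p ∨ ¬q) ∨ (u → p)) → ¬p holds.

(⟹) Assume the antecedent. If p is true, the antecedent cannot hold. If p is false, ¬p reduces to true regardless of the other variables. Either way ¬p holds.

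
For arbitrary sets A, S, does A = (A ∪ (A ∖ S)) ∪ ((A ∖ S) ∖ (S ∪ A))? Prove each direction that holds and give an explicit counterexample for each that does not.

(⊆) Let x ∈ A. Then either x ∈ A and x ∉ S; or x ∈ A ∩ S. In each case x ∈ (A ∪ (A ∖ S)) ∪ ((A ∖ S) ∖ (S ∪ A)), so A ⊆ (A ∪ (A ∖ S)) ∪ ((A ∖ S) ∖ (S ∪ A)).

(⊇) Let x ∈ (A ∪ (A ∖ S)) ∪ ((A ∖ S) ∖ (S ∪ A)). Then either x ∈ A and x ∉ S; or x ∈ A ∩ S. In each case x ∈ A, so (A ∪ (A ∖ S)) ∪ ((A ∖ S) ∖ (S ∪ A)) ⊆ A.

Both inclusions hold.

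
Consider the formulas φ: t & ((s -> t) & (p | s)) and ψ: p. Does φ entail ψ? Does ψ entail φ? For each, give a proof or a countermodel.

Neither implication holds.

Forward direction. This fails. Under p = F, s = T, t = T, the left side is true but the right side is false.

Converse. This fails. Under p = T, s = F, t = F, the left side is false but the right side is true.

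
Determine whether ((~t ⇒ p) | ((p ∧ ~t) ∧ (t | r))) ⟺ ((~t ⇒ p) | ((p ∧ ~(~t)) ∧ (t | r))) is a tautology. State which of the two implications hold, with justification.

Equivalent; both directions hold.

(⇒) Assume the antecedent. If t is true, the consequent reduces to true regardless of the other variables. If t is false, the antecedent forces (t = F, p = T, r = F) or (t = F, p = T, r = T), and the consequent holds there. Either way the consequent holds.

(⇐) Assume the antecedent. If t is true, the consequent reduces to true regardless of the other variables. If t is false, the antecedent forces (t = F, p = T, r = F) or (t = F, p = T, r = T), and the consequent holds there. Either way the consequent holds.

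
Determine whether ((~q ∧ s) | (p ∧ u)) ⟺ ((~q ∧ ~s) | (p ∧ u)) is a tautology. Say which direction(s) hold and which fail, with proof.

Forward direction. This fails. Under s = T, q = F, p = F, u = F, the left side is true but the right side is false.

Converse. This fails. Under s = F, q = F, p = F, u = F, the left side is false but the right side is true.

Neither implication holds.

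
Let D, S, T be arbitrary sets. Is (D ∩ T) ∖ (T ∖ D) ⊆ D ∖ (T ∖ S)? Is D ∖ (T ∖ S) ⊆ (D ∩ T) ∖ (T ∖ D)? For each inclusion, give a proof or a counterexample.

Forward inclusion. This inclusion fails. Take D = {1}, S = ∅, T = {1}; then 1 ∈ (D ∩ T) ∖ (T ∖ D) but 1 ∉ D ∖ (T ∖ S).

Reverse inclusion. This inclusion fails. Take D = {1}, S = ∅, T = ∅; then 1 ∈ D ∖ (T ∖ S) but 1 ∉ (D ∩ T) ∖ (T ∖ D).

Both inclusions fail.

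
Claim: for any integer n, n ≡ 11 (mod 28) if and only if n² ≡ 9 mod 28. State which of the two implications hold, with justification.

[⇒] Suppose n ≡ 11 (mod 28). Write n = 28j + 11. Then (28j + 11)² = 784j² + 616j + 121 = 28(28j² + 22j + 4) + 9, so n² ≡ 9 (mod 28).

[⇐] This fails: take n = 3. Then 3² = 9 ≡ 9 (mod 28), yet 3 ≡ 3 (mod 28), not 11.

The forward direction holds; the converse fails.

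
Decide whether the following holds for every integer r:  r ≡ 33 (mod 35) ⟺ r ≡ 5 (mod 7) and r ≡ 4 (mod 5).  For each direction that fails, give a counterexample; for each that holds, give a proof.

Neither direction holds.

Forward direction. This fails: r = 33 gives 33 ≡ 33 (mod 35) but 33 ≡ 3 (mod 5), so the conjunction on the right does not hold.

Converse. This fails: r = 19 satisfies both congruences on the right (19 ≡ 5 mod 7 and 19 ≡ 4 mod 5) yet 19 ≡ 19 (mod 35), not 33.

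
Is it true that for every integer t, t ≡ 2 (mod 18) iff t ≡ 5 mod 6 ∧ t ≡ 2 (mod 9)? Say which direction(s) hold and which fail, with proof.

Neither implication holds.

(⇒) This fails: t = 2 gives 2 ≡ 2 (mod 18) but 2 ≡ 2 (mod 6), so the conjunction on the right does not hold.

(⇐) This fails: t = 11 satisfies both congruences on the right (11 ≡ 5 mod 6 and 11 ≡ 2 mod 9) yet 11 ≡ 11 (mod 18), not 2.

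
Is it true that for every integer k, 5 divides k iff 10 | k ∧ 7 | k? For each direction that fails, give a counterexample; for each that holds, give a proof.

(→) This fails: take k = 5. Certainly 5 ∣ 5, but 10 ∤ 5.

(←) Suppose 10 ∣ k and 7 ∣ k. Any common multiple of 10 and 7 is a multiple of their lcm; here gcd(10, 7) = 1, so lcm(10, 7) = 10·7 = 70, so 70 ∣ k. Since 5 ∣ 70, it follows that 5 ∣ k.

Only the converse holds.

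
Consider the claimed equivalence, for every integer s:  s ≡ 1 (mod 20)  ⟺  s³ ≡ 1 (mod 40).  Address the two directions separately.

(⟹) This fails: take s = 21. Then 21 ≡ 1 (mod 20), but 21³ = 9261 ≡ 21 (mod 40), not 1.

(⟸) Conversely, the residues r modulo 40 with r³ ≡ 1 (mod 40) are exactly {1}, and each is ≡ 1 (mod 20).

Only the converse holds.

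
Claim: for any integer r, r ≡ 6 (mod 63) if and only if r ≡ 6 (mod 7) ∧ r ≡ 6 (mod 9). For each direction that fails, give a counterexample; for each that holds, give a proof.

(←) If r ≡ 6 (mod 7) and r ≡ 6 (mod 9), then by the Chinese remainder theorem r ≡ 6 (mod 63). This is exactly r ≡ 6 (mod 63).

(→) Suppose r ≡ 6 (mod 63); write r = 63j + 6. Since 7 ∣ 63, reducing mod 7 gives r ≡ 6 (mod 7); since 9 ∣ 63, reducing mod 9 gives r ≡ 6 (mod 9).

Both directions hold.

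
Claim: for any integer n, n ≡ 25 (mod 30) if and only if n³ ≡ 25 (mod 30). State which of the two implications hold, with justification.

The biconditional holds.

(⇒) Suppose n ≡ 25 (mod 30). Write n = 30j + 25. Then (30j + 25)³ = 27000j³ + 67500j² + 56250j + 15625 = 30(900j³ + 2250j² + 1875j + 520) + 25, so n³ ≡ 25 (mod 30).

(⇐) Conversely, suppose n³ ≡ 25 (mod 30). The only residue r in {0, …, 29} with r³ ≡ 25 (mod 30) is r = 25, so n ≡ 25 (mod 30).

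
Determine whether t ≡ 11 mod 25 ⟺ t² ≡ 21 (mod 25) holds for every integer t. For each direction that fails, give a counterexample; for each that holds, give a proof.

Only the forward direction holds.

Forward direction. Suppose t ≡ 11 mod 25. Write t = 25j + 11. Then (25j + 11)² = 625j² + 550j + 121 = 25(25j² + 22j + 4) + 21, so t² ≡ 21 (mod 25).

Converse. This fails: take t = 14. Then 14² = 196 ≡ 21 (mod 25), yet 14 ≡ 14 (mod 25), not 11.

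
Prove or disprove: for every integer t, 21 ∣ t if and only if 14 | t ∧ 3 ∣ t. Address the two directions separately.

(⇒) fails; (⇐) holds.

(⟹) This fails: take t = 21. Certainly 21 ∣ 21, but 14 ∤ 21.

(⟸) Suppose 14 ∣ t and 3 ∣ t. Any common multiple of 14 and 3 is a multiple of their lcm; here gcd(14, 3) = 1, so lcm(14, 3) = 14·3 = 42, so 42 ∣ t. Since 21 ∣ 42, it follows that 21 ∣ t.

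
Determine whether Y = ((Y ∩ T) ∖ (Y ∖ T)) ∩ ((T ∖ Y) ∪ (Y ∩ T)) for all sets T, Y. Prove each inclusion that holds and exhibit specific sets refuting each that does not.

(⊆) This inclusion fails. Take T = ∅, Y = {1}; then 1 ∈ Y but 1 ∉ ((Y ∩ T) ∖ (Y ∖ T)) ∩ ((T ∖ Y) ∪ (Y ∩ T)).

(⊇) Let x ∈ ((Y ∩ T) ∖ (Y ∖ T)) ∩ ((T ∖ Y) ∪ (Y ∩ T)). Then x ∈ T ∩ Y, from which x ∈ Y.

(⊆) fails; (⊇) holds.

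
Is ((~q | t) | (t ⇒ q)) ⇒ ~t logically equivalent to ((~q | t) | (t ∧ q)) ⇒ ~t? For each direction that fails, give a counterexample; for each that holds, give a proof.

Both directions hold; the statement is true.

(⟹) Assume the antecedent. If t is true, the antecedent cannot hold. If t is false, ((~q | t) | (t ∧ q)) ⇒ ~t reduces to true regardless of the other variables. Either way ((~q | t) | (t ∧ q)) ⇒ ~t holds.

(⟸) Assume the antecedent. If t is true, the antecedent cannot hold. If t is false, ((~q | t) | (t ⇒ q)) ⇒ ~t reduces to true regardless of the other variables. Either way ((~q | t) | (t ⇒ q)) ⇒ ~t holds.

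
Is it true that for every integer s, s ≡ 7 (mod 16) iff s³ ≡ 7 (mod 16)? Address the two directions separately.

The biconditional holds.

Converse. Suppose s³ ≡ 7 (mod 16). The only residue r in {0, …, 15} with r³ ≡ 7 (mod 16) is r = 7, so s ≡ 7 (mod 16).

Forward direction. Suppose s ≡ 7 (mod 16). Write s = 16j + 7. Then (16j + 7)³ = 4096j³ + 5376j² + 2352j + 343 = 16(256j³ + 336j² + 147j + 21) + 7, so s³ ≡ 7 (mod 16).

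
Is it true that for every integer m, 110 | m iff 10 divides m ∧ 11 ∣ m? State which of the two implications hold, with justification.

Both directions hold.

Forward direction. If 110 ∣ m, write m = 110q. Since 110 = 11·10, m = 10·(11q), so 10 ∣ m; and since 110 = 10·11, m = 11·(10q), so 11 ∣ m.

Converse. Suppose 10 ∣ m and 11 ∣ m. Any common multiple of 10 and 11 is a multiple of their lcm; here gcd(10, 11) = 1, so lcm(10, 11) = 10·11 = 110, so 110 ∣ m.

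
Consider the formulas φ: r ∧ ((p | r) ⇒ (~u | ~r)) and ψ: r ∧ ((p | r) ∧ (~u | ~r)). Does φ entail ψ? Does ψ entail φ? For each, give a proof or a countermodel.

Both implications hold.

(→) Assume the antecedent. If p is true, the antecedent forces (p = T, u = F, r = T), and r ∧ ((p | r) ∧ (~u | ~r)) holds there. If p is false, the antecedent forces (p = F, u = F, r = T), and r ∧ ((p | r) ∧ (~u | ~r)) holds there. Either way r ∧ ((p | r) ∧ (~u | ~r)) holds.

(←) Assume the antecedent. If p is true, the antecedent forces (p = T, u = F, r = T), and r ∧ ((p | r) ⇒ (~u | ~r)) holds there. If p is false, the antecedent forces (p = F, u = F, r = T), and r ∧ ((p | r) ⇒ (~u | ~r)) holds there. Either way r ∧ ((p | r) ⇒ (~u | ~r)) holds.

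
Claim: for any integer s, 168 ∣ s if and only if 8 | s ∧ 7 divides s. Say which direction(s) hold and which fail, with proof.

Forward direction. If 168 ∣ s, write s = 168q. Since 168 = 21·8, s = 8·(21q), so 8 ∣ s; and since 168 = 24·7, s = 7·(24q), so 7 ∣ s.

Converse. This fails: take s = 56. Both 8 ∣ 56 and 7 ∣ 56, yet 56 is not a multiple of 168 (since 56 = 0·168 + 56), so 168 ∤ 56.

The forward direction holds; the converse fails.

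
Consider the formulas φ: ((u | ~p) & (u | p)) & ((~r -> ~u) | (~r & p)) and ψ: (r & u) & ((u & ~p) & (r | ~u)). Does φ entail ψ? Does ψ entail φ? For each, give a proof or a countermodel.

(⟹) This fails. Under u = T, r = F, p = T, the left side is true but the right side is false.

(⟸) Assume the antecedent. If u is true, the antecedent forces (u = T, r = T, p = F), and the consequent holds there. If u is false, the antecedent cannot hold. Either way the consequent holds.

Only the converse holds.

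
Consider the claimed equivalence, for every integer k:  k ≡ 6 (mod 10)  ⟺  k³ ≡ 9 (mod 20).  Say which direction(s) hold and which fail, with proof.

Neither implication holds.

Forward direction. This fails: take k = 6. Then 6 ≡ 6 (mod 10), but 6³ = 216 ≡ 16 (mod 20), not 9.

Converse. This fails: take k = 9. Then 9³ = 729 ≡ 9 (mod 20), yet 9 ≡ 9 (mod 10), not 6.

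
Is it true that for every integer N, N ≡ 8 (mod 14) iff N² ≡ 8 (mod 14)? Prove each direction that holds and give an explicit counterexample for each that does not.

Forward direction. Suppose N ≡ 8 (mod 14). Write N = 14j + 8. Then (14j + 8)² = 196j² + 224j + 64 = 14(14j² + 16j + 4) + 8, so N² ≡ 8 (mod 14).

Converse. This fails: take N = 6. Then 6² = 36 ≡ 8 (mod 14), yet 6 ≡ 6 (mod 14), not 8.

Not equivalent: only (⇒) holds.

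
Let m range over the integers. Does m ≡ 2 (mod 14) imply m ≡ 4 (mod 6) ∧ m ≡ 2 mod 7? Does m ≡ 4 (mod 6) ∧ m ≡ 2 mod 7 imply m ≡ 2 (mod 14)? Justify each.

Only the reverse direction holds.

Forward direction. This fails: m = 2 gives 2 ≡ 2 (mod 14) but 2 ≡ 2 (mod 6), so the conjunction on the right does not hold.

Converse. If m ≡ 4 (mod 6) and m ≡ 2 (mod 7), then by the Chinese remainder theorem m ≡ 16 (mod 42). Since 16 ≡ 2 (mod 14) and 14 ∣ 42, we get m ≡ 2 (mod 14).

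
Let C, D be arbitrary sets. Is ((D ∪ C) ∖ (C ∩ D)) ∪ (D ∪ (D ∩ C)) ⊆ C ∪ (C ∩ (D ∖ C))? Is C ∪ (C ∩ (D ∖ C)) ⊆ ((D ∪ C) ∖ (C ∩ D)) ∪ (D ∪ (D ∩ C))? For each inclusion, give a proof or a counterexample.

(⊆) This inclusion fails. Take C = ∅, D = {1}; then 1 ∈ ((D ∪ C) ∖ (C ∩ D)) ∪ (D ∪ (D ∩ C)) but 1 ∉ C ∪ (C ∩ (D ∖ C)).

(⊇) Let x ∈ C ∪ (C ∩ (D ∖ C)). Then either x ∈ C and x ∉ D; or x ∈ C ∩ D. In each case x ∈ ((D ∪ C) ∖ (C ∩ D)) ∪ (D ∪ (D ∩ C)), so C ∪ (C ∩ (D ∖ C)) ⊆ ((D ∪ C) ∖ (C ∩ D)) ∪ (D ∪ (D ∩ C)).

(⊆) fails; (⊇) holds.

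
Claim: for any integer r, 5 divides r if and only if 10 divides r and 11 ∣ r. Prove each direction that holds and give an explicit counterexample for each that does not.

[⇐] Suppose 10 ∣ r and 11 ∣ r. Any common multiple of 10 and 11 is a multiple of their lcm; here gcd(10, 11) = 1, so lcm(10, 11) = 10·11 = 110, so 110 ∣ r. Since 5 ∣ 110, it follows that 5 ∣ r.

[⇒] This fails: take r = 5. Certainly 5 ∣ 5, but 10 ∤ 5.

Not equivalent: only (⇐) holds.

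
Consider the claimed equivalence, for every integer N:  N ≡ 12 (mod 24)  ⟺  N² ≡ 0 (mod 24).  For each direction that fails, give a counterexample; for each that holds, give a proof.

Only the forward implication holds.

Forward direction. Suppose N ≡ 12 (mod 24). Write N = 24j + 12. Then (24j + 12)² = 576j² + 576j + 144 = 24(24j² + 24j + 6) + 0, so N² ≡ 0 (mod 24).

Converse. This fails: take N = 0. Then 0² = 0 ≡ 0 (mod 24), yet 0 ≡ 0 (mod 24), not 12.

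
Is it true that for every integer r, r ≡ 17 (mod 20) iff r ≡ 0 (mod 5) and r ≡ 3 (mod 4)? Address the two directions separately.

(⇒) fails and (⇐) fails.

(→) This fails: r = 17 gives 17 ≡ 17 (mod 20) but 17 ≡ 2 (mod 5), so the conjunction on the right does not hold.

(←) This fails: r = 15 satisfies both congruences on the right (15 ≡ 0 mod 5 and 15 ≡ 3 mod 4) yet 15 ≡ 15 (mod 20), not 17.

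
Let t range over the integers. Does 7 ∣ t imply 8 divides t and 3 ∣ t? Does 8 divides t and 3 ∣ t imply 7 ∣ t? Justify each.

(⇒) fails and (⇐) fails.

(⟹) This fails: take t = 7. Certainly 7 ∣ 7, but 8 ∤ 7.

(⟸) This fails: take t = 24. Both 8 ∣ 24 and 3 ∣ 24, yet 24 is not a multiple of 7 (since 24 = 3·7 + 3), so 7 ∤ 24.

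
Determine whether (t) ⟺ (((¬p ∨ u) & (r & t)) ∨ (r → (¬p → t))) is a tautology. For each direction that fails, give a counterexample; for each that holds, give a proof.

(⇒) Assume the antecedent. If t is true, the consequent reduces to true regardless of the other variables. If t is false, the antecedent cannot hold. Either way the consequent holds.

(⇐) This fails. Under u = F, t = F, r = F, p = F, the left side is false but the right side is true.

Only the forward direction holds.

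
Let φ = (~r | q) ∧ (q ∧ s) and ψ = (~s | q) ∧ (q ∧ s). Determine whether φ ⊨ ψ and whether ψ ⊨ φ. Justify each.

Both directions hold.

(←) Assume the antecedent. If r is true, the antecedent forces (r = T, q = T, s = T), and (~r | q) ∧ (q ∧ s) holds there. If r is false, the antecedent forces (r = F, q = T, s = T), and (~r | q) ∧ (q ∧ s) holds there. Either way (~r | q) ∧ (q ∧ s) holds.

(→) Assume the antecedent. If r is true, the antecedent forces (r = T, q = T, s = T), and (~s | q) ∧ (q ∧ s) holds there. If r is false, the antecedent forces (r = F, q = T, s = T), and (~s | q) ∧ (q ∧ s) holds there. Either way (~s | q) ∧ (q ∧ s) holds.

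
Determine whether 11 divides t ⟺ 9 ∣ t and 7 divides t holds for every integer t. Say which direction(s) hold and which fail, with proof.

(→) This fails: take t = 11. Certainly 11 ∣ 11, but 9 ∤ 11.

(←) This fails: take t = 63. Both 9 ∣ 63 and 7 ∣ 63, yet 63 is not a multiple of 11 (since 63 = 5·11 + 8), so 11 ∤ 63.

Both directions fail.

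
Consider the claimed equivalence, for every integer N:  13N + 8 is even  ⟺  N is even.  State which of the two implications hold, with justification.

Both directions hold.

(⇒) Suppose 13N + 8 is even. Since 13 is odd, 13N and N have the same parity, so 13N + 8 ≡ N + 8 (mod 2). As 8 is even, 13N + 8 is even exactly when N is even. Thus N is even.

(⇐) Conversely, suppose N is even; write N = 2j. Then 13N + 8 = 13·(2j) + 8 = 2·13j + 8, which is even.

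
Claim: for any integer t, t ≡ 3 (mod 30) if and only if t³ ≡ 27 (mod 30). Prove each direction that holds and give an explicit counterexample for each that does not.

Forward direction. Suppose t ≡ 3 (mod 30). Write t = 30j + 3. Then (30j + 3)³ = 27000j³ + 8100j² + 810j + 27 = 30(900j³ + 270j² + 27j) + 27, so t³ ≡ 27 (mod 30).

Converse. Suppose t³ ≡ 27 (mod 30). The only residue r in {0, …, 29} with r³ ≡ 27 (mod 30) is r = 3, so t ≡ 3 (mod 30).

Both directions hold.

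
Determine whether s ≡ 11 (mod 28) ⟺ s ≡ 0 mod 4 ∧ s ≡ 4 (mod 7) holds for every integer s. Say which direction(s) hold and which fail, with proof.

[⇒] This fails: s = 11 gives 11 ≡ 11 (mod 28) but 11 ≡ 3 (mod 4), so the conjunction on the right does not hold.

[⇐] This fails: s = 4 satisfies both congruences on the right (4 ≡ 0 mod 4 and 4 ≡ 4 mod 7) yet 4 ≡ 4 (mod 28), not 11.

(⇒) fails and (⇐) fails.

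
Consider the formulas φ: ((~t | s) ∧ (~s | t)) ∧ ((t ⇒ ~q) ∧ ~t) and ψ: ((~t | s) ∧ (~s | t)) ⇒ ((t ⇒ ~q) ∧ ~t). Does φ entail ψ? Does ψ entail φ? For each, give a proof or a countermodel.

Not equivalent: only (⇒) holds.

Forward direction. Assume the antecedent. If s is true, the antecedent cannot hold. If s is false, the consequent reduces to true regardless of the other variables. Either way the consequent holds.

Converse. This fails. Under s = T, q = F, t = F, the left side is false but the right side is true.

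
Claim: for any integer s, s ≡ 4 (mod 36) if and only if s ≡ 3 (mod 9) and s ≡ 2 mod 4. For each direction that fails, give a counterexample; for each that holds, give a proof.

[⇒] This fails: s = 4 gives 4 ≡ 4 (mod 36) but 4 ≡ 4 (mod 9), so the conjunction on the right does not hold.

[⇐] This fails: s = 30 satisfies both congruences on the right (30 ≡ 3 mod 9 and 30 ≡ 2 mod 4) yet 30 ≡ 30 (mod 36), not 4.

Both directions fail.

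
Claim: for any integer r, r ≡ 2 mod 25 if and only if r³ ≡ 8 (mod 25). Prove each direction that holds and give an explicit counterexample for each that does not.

Both implications hold.

(⇒) Suppose r ≡ 2 mod 25. Write r = 25j + 2. Then (25j + 2)³ = 15625j³ + 3750j² + 300j + 8 = 25(625j³ + 150j² + 12j) + 8, so r³ ≡ 8 (mod 25).

(⇐) Conversely, suppose r³ ≡ 8 (mod 25). The only residue r in {0, …, 24} with r³ ≡ 8 (mod 25) is r = 2, so r ≡ 2 (mod 25).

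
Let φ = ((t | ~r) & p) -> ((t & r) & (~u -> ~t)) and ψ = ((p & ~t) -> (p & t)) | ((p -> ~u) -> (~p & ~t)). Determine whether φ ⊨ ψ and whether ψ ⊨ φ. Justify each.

Neither implication holds.

Forward direction. This fails. Under t = F, r = T, u = F, p = T, the left side is true but the right side is false.

Converse. This fails. Under t = T, r = F, u = F, p = T, the left side is false but the right side is true.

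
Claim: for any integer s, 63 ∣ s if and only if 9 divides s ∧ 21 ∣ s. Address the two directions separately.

(←) Suppose 9 ∣ s and 21 ∣ s. Any common multiple of 9 and 21 is a multiple of their lcm; here lcm(9, 21) = 9·21/gcd(9, 21) = 189/3 = 63, so 63 ∣ s.

(→) If 63 ∣ s, write s = 63q. Since 63 = 7·9, s = 9·(7q), so 9 ∣ s; and since 63 = 3·21, s = 21·(3q), so 21 ∣ s.

Both directions hold.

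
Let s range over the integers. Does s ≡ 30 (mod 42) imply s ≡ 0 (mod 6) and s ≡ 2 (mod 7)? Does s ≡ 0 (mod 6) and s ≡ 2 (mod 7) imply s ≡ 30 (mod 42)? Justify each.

(⇒) Suppose s ≡ 30 (mod 42); write s = 42j + 30. Since 6 ∣ 42, reducing mod 6 gives s ≡ 30 ≡ 0 (mod 6); since 7 ∣ 42, reducing mod 7 gives s ≡ 30 ≡ 2 (mod 7).

(⇐) Conversely, if s ≡ 0 (mod 6) and s ≡ 2 (mod 7), then by the Chinese remainder theorem s ≡ 30 (mod 42). This is exactly s ≡ 30 (mod 42).

Both implications hold.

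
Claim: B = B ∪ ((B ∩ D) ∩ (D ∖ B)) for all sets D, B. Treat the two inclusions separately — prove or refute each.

Forward inclusion. Let x ∈ B. Then either x ∈ B and x ∉ D; or x ∈ D ∩ B. In each case x ∈ B ∪ ((B ∩ D) ∩ (D ∖ B)), so B ⊆ B ∪ ((B ∩ D) ∩ (D ∖ B)).

Reverse inclusion. Let x ∈ B ∪ ((B ∩ D) ∩ (D ∖ B)). Then either x ∈ B and x ∉ D; or x ∈ D ∩ B. In each case x ∈ B, so B ∪ ((B ∩ D) ∩ (D ∖ B)) ⊆ B.

Both inclusions hold.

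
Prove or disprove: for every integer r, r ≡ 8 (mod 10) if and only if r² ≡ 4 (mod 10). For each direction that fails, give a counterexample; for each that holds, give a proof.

[⇒] Suppose r ≡ 8 (mod 10). Write r = 10j + 8. Then (10j + 8)² = 100j² + 160j + 64 = 10(10j² + 16j + 6) + 4, so r² ≡ 4 (mod 10).

[⇐] This fails: take r = 2. Then 2² = 4 ≡ 4 (mod 10), yet 2 ≡ 2 (mod 10), not 8.

Not equivalent: only (⇒) holds.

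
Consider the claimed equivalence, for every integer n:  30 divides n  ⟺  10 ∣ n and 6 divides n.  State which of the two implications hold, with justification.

Equivalent; both directions hold.

Converse. Suppose 10 ∣ n and 6 ∣ n. Any common multiple of 10 and 6 is a multiple of their lcm; here lcm(10, 6) = 10·6/gcd(10, 6) = 60/2 = 30, so 30 ∣ n.

Forward direction. If 30 ∣ n, write n = 30q. Since 30 = 3·10, n = 10·(3q), so 10 ∣ n; and since 30 = 5·6, n = 6·(5q), so 6 ∣ n.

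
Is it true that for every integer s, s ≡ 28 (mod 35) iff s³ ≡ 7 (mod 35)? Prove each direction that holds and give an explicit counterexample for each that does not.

Both implications hold.

(⇒) Suppose s ≡ 28 (mod 35). Write s = 35j + 28. Then (35j + 28)³ = 42875j³ + 102900j² + 82320j + 21952 = 35(1225j³ + 2940j² + 2352j + 627) + 7, so s³ ≡ 7 (mod 35).

(⇐) Conversely, suppose s³ ≡ 7 (mod 35). The only residue r in {0, …, 34} with r³ ≡ 7 (mod 35) is r = 28, so s ≡ 28 (mod 35).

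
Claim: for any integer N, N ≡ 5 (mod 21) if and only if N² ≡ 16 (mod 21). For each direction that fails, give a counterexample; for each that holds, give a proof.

(→) This fails: take N = 5. Then 5 ≡ 5 (mod 21), but 5² = 25 ≡ 4 (mod 21), not 16.

(←) This fails: take N = 4. Then 4² = 16 ≡ 16 (mod 21), yet 4 ≡ 4 (mod 21), not 5.

Neither implication holds.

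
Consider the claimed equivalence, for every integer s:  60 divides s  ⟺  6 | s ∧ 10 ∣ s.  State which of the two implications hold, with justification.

(⇒) holds; (⇐) fails.

Forward direction. If 60 ∣ s, write s = 60q. Since 60 = 10·6, s = 6·(10q), so 6 ∣ s; and since 60 = 6·10, s = 10·(6q), so 10 ∣ s.

Converse. This fails: take s = 30. Both 6 ∣ 30 and 10 ∣ 30, yet 30 is not a multiple of 60 (since 30 = 0·60 + 30), so 60 ∤ 30.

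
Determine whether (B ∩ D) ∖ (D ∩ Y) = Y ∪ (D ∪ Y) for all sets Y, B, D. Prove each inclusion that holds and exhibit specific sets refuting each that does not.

(⟹) Let x ∈ (B ∩ D) ∖ (D ∩ Y). Then x ∈ B ∩ D and x ∉ Y, from which x ∈ Y ∪ (D ∪ Y).

(⟸) This inclusion fails. Take Y = {1}, B = ∅, D = ∅; then 1 ∈ Y ∪ (D ∪ Y) but 1 ∉ (B ∩ D) ∖ (D ∩ Y).

(⊆) holds; (⊇) fails.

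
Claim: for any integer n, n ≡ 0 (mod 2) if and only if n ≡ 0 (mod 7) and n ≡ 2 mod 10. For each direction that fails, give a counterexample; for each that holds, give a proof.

(⇒) This fails: n = 0 gives 0 ≡ 0 (mod 2) but 0 ≡ 0 (mod 10), so the conjunction on the right does not hold.

(⇐) Conversely, if n ≡ 0 (mod 7) and n ≡ 2 (mod 10), then by the Chinese remainder theorem n ≡ 42 (mod 70). Since 42 ≡ 0 (mod 2) and 2 ∣ 70, we get n ≡ 0 (mod 2).

Only the reverse direction holds.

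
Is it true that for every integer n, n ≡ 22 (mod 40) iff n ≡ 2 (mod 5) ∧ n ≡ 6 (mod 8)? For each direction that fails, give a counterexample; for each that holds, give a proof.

[⇒] Suppose n ≡ 22 (mod 40); write n = 40j + 22. Since 5 ∣ 40, reducing mod 5 gives n ≡ 22 ≡ 2 (mod 5); since 8 ∣ 40, reducing mod 8 gives n ≡ 22 ≡ 6 (mod 8).

[⇐] Conversely, if n ≡ 2 (mod 5) and n ≡ 6 (mod 8), then by the Chinese remainder theorem n ≡ 22 (mod 40). This is exactly n ≡ 22 (mod 40).

The biconditional holds.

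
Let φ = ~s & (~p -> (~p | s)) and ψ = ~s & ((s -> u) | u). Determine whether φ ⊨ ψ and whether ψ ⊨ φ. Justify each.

Both directions hold; the statement is true.

(⟹) Assume the antecedent. If s is true, the antecedent cannot hold. If s is false, ~s & ((s -> u) | u) reduces to true regardless of the other variables. Either way ~s & ((s -> u) | u) holds.

(⟸) Assume the antecedent. If s is true, the antecedent cannot hold. If s is false, ~s & (~p -> (~p | s)) reduces to true regardless of the other variables. Either way ~s & (~p -> (~p | s)) holds.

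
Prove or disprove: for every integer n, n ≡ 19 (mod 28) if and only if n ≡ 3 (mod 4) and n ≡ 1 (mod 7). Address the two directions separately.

Neither direction holds.

(⟹) This fails: n = 19 gives 19 ≡ 19 (mod 28) but 19 ≡ 5 (mod 7), so the conjunction on the right does not hold.

(⟸) This fails: n = 15 satisfies both congruences on the right (15 ≡ 3 mod 4 and 15 ≡ 1 mod 7) yet 15 ≡ 15 (mod 28), not 19.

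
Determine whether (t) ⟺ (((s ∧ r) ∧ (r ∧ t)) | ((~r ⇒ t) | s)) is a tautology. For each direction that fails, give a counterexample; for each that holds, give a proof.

[⇐] This fails. Under t = F, s = T, r = F, the left side is false but the right side is true.

[⇒] Assume the antecedent. If t is true, the consequent reduces to true regardless of the other variables. If t is false, the antecedent cannot hold. Either way the consequent holds.

(⇒) holds; (⇐) fails.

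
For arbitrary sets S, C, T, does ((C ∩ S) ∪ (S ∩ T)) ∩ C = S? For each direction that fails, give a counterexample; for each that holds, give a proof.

The sets are not equal: only the forward inclusion holds.

Forward inclusion. Let x ∈ ((C ∩ S) ∪ (S ∩ T)) ∩ C. Then either x ∈ S ∩ C and x ∉ T; or x ∈ S ∩ C ∩ T. In each case x ∈ S, so ((C ∩ S) ∪ (S ∩ T)) ∩ C ⊆ S.

Reverse inclusion. This inclusion fails. Take S = {1}, C = ∅, T = ∅; then 1 ∈ S but 1 ∉ ((C ∩ S) ∪ (S ∩ T)) ∩ C.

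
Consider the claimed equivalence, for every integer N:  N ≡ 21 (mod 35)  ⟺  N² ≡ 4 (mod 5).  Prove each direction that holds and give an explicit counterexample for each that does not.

Forward direction. This fails: take N = 21. Then 21 ≡ 21 (mod 35), but 21² = 441 ≡ 1 (mod 5), not 4.

Converse. This fails: take N = 2. Then 2² = 4 ≡ 4 (mod 5), yet 2 ≡ 2 (mod 35), not 21.

(⇒) fails and (⇐) fails.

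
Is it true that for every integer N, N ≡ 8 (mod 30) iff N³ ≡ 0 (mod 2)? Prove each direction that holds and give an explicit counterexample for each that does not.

Converse. This fails: take N = 0. Then 0³ = 0 ≡ 0 (mod 2), yet 0 ≡ 0 (mod 30), not 8.

Forward direction. Suppose N ≡ 8 (mod 30). Then N³ ≡ 8³ = 512 (mod 30), and since 2 ∣ 30, also N³ ≡ 0 (mod 2).

Not equivalent: only (⇒) holds.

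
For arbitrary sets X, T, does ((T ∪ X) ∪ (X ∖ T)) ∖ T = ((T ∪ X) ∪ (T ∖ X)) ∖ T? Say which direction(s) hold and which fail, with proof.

Reverse inclusion. Let x ∈ ((T ∪ X) ∪ (T ∖ X)) ∖ T. Then x ∈ X and x ∉ T, from which x ∈ ((T ∪ X) ∪ (X ∖ T)) ∖ T.

Forward inclusion. Let x ∈ ((T ∪ X) ∪ (X ∖ T)) ∖ T. Then x ∈ X and x ∉ T, from which x ∈ ((T ∪ X) ∪ (T ∖ X)) ∖ T.

Both inclusions hold.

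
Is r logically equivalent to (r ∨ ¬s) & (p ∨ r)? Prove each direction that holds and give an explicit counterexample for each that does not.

(→) Assume the antecedent. If p is true, the antecedent forces (p = T, s = F, r = T) or (p = T, s = T, r = T), and (r ∨ ¬s) & (p ∨ r) holds there. If p is false, the antecedent forces (p = F, s = F, r = T) or (p = F, s = T, r = T), and (r ∨ ¬s) & (p ∨ r) holds there. Either way (r ∨ ¬s) & (p ∨ r) holds.

(←) This fails. Under p = T, s = F, r = F, the left side is false but the right side is true.

Only the forward implication holds.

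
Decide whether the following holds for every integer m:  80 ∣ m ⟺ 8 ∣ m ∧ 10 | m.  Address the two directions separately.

(→) If 80 ∣ m, write m = 80q. Since 80 = 10·8, m = 8·(10q), so 8 ∣ m; and since 80 = 8·10, m = 10·(8q), so 10 ∣ m.

(←) This fails: take m = 40. Both 8 ∣ 40 and 10 ∣ 40, yet 40 is not a multiple of 80 (since 40 = 0·80 + 40), so 80 ∤ 40.

The forward direction holds; the converse fails.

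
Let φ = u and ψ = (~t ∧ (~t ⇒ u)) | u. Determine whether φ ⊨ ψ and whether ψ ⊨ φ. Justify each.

Both implications hold.

Converse. Assume the antecedent. If t is true, the antecedent forces (t = T, u = T), and u holds there. If t is false, the antecedent forces (t = F, u = T), and u holds there. Either way u holds.

Forward direction. Assume the antecedent. If t is true, the antecedent forces (t = T, u = T), and (~t ∧ (~t ⇒ u)) | u holds there. If t is false, the antecedent forces (t = F, u = T), and (~t ∧ (~t ⇒ u)) | u holds there. Either way (~t ∧ (~t ⇒ u)) | u holds.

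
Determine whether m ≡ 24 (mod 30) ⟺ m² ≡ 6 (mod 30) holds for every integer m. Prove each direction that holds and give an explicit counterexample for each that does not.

(→) Suppose m ≡ 24 (mod 30). Write m = 30j + 24. Then (30j + 24)² = 900j² + 1440j + 576 = 30(30j² + 48j + 19) + 6, so m² ≡ 6 (mod 30).

(←) This fails: take m = 6. Then 6² = 36 ≡ 6 (mod 30), yet 6 ≡ 6 (mod 30), not 24.

The forward direction holds; the converse fails.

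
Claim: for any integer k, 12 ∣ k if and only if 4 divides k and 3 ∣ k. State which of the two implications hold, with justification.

Both implications hold.

[⇒] If 12 ∣ k, write k = 12q. Since 12 = 3·4, k = 4·(3q), so 4 ∣ k; and since 12 = 4·3, k = 3·(4q), so 3 ∣ k.

[⇐] Suppose 4 ∣ k and 3 ∣ k. Any common multiple of 4 and 3 is a multiple of their lcm; here gcd(4, 3) = 1, so lcm(4, 3) = 4·3 = 12, so 12 ∣ k.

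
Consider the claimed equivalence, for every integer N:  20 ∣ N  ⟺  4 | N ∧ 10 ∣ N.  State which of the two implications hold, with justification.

(⟹) If 20 ∣ N, write N = 20q. Since 20 = 5·4, N = 4·(5q), so 4 ∣ N; and since 20 = 2·10, N = 10·(2q), so 10 ∣ N.

(⟸) Suppose 4 ∣ N and 10 ∣ N. Any common multiple of 4 and 10 is a multiple of their lcm; here lcm(4, 10) = 4·10/gcd(4, 10) = 40/2 = 20, so 20 ∣ N.

Both directions hold.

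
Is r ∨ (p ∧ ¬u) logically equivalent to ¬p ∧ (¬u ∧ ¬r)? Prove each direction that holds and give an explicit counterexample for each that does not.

(→) This fails. Under u = F, r = T, p = F, the left side is true but the right side is false.

(←) This fails. Under u = F, r = F, p = F, the left side is false but the right side is true.

Neither implication holds.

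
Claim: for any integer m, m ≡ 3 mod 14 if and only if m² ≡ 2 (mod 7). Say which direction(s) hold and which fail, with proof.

[⇒] Suppose m ≡ 3 (mod 14). Then m² ≡ 3² = 9 (mod 14), and since 7 ∣ 14, also m² ≡ 2 (mod 7).

[⇐] This fails: take m = 4. Then 4² = 16 ≡ 2 (mod 7), yet 4 ≡ 4 (mod 14), not 3.

The forward direction holds; the converse fails.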